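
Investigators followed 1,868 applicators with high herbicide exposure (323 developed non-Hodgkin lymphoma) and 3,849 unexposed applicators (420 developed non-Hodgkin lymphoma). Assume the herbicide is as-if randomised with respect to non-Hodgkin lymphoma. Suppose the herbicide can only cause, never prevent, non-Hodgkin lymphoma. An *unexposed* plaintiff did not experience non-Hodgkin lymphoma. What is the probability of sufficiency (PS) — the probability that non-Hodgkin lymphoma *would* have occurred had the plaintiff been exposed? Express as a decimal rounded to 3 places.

PS ≈ 0.072

p₁ = P(outcome | exposed) = 323/1868 = 0.17291
p₀ = P(outcome | unexposed) = 420/3849 = 0.10912
Under exogeneity and monotonicity, PS = (p₁ − p₀) / (1 − p₀).
PS = (0.17291 − 0.10912) / (1 − 0.10912) = 0.063793 / 0.89088 ≈ 0.0716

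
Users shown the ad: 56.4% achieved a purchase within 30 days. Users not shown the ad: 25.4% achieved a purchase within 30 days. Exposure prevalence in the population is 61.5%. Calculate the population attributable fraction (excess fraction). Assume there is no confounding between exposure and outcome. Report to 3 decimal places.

PAF ≈ 0.429

p₁ = 0.564, p₀ = 0.254.
Overall risk P(Y=1) = π·p₁ + (1−π)·p₀ = 0.615×0.564 + 0.385×0.254 = 0.44465.
Under exogeneity, PAF = [P(Y=1) − p₀] / P(Y=1).
PAF = (0.44465 − 0.254) / 0.44465 ≈ 0.4288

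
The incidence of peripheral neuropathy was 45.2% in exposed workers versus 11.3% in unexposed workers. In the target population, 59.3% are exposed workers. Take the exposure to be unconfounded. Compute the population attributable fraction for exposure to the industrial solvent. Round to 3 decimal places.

PAF ≈ 0.640

p₁ = 0.452, p₀ = 0.113.
Overall risk P(Y=1) = π·p₁ + (1−π)·p₀ = 0.593×0.452 + 0.407×0.113 = 0.31403.
Under exogeneity, PAF = [P(Y=1) − p₀] / P(Y=1).
PAF = (0.31403 − 0.113) / 0.31403 ≈ 0.6402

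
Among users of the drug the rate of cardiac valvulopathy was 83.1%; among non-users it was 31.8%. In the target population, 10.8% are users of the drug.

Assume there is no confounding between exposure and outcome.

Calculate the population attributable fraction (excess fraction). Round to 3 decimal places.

p₁ = 0.831, p₀ = 0.318.
Overall risk P(Y=1) = π·p₁ + (1−π)·p₀ = 0.108×0.831 + 0.892×0.318 = 0.3734.
Under exogeneity, PAF = [P(Y=1) − p₀] / P(Y=1).
PAF = (0.3734 − 0.318) / 0.3734 ≈ 0.1484

PAF ≈ 0.148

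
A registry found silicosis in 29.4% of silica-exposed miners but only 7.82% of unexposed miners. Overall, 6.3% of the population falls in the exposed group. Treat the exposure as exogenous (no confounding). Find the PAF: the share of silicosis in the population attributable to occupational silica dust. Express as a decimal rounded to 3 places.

PAF ≈ 0.148

p₁ = 0.294, p₀ = 0.0782.
Overall risk P(Y=1) = π·p₁ + (1−π)·p₀ = 0.063×0.294 + 0.937×0.0782 = 0.091795.
Under exogeneity, PAF = [P(Y=1) − p₀] / P(Y=1).
PAF = (0.091795 − 0.0782) / 0.091795 ≈ 0.1481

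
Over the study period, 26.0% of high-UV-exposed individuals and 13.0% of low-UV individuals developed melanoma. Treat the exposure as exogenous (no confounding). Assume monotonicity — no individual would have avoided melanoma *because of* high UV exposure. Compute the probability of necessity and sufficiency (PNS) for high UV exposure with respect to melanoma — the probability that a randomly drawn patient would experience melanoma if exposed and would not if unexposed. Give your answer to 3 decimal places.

PNS ≈ 0.130

p₁ = 0.26, p₀ = 0.13.
Under exogeneity and monotonicity, PNS = p₁ − p₀.
PNS = 0.26 − 0.13 = 0.13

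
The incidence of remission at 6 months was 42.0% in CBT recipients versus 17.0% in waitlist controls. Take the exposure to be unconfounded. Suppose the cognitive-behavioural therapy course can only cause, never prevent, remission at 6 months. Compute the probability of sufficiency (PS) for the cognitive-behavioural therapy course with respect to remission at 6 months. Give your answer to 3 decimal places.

p₁ = 0.42, p₀ = 0.17.
Under exogeneity and monotonicity, PS = (p₁ − p₀) / (1 − p₀).
PS = (0.42 − 0.17) / (1 − 0.17) = 0.25 / 0.83 ≈ 0.3012

PS ≈ 0.301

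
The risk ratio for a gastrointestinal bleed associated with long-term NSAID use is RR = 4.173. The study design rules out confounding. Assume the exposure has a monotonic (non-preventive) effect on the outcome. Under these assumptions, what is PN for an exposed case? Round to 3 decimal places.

Under exogeneity and monotonicity, PN = (RR − 1) / RR = 1 − 1/RR.
PN = (4.173 − 1) / 4.173 = 3.173 / 4.173 ≈ 0.7604

PN ≈ 0.760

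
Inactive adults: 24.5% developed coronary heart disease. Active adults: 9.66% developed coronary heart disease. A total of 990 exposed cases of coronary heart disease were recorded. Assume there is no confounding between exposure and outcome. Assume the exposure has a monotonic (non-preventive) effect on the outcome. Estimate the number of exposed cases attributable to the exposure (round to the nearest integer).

about 600 cases

p₁ = 0.245, p₀ = 0.0966.
PN = (p₁ − p₀)/p₁ = (0.245 − 0.0966) / 0.245 ≈ 0.60571.
Attributable cases ≈ PN × (exposed cases) = 0.60571 × 990 ≈ 599.66.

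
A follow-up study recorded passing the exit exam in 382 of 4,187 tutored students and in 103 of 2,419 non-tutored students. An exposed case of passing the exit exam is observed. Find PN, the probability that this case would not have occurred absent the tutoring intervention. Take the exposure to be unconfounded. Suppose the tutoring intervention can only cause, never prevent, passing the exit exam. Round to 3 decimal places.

p₁ = P(outcome | exposed) = 382/4187 = 0.091235
p₀ = P(outcome | unexposed) = 103/2419 = 0.04258
Under exogeneity and monotonicity, PN = (p₁ − p₀) / p₁.
PN = (0.091235 − 0.04258) / 0.091235 = 0.048655 / 0.091235 ≈ 0.5333

PN ≈ 0.533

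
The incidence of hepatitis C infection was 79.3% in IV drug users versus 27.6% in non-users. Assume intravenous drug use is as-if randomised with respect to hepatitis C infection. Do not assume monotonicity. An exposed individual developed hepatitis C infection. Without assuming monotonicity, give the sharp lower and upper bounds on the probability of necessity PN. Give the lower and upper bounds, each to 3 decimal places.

p₁ = 0.793, p₀ = 0.276.
Under exogeneity alone the bounds on PN are max{0,(p₁−p₀)/p₁} ≤ PN ≤ min{1,(1−p₀)/p₁}.
  lower = (p₁ − p₀)/p₁ = 0.517 / 0.793 ≈ 0.6520
  upper = min{1, (1 − p₀)/p₁} = 0.724 / 0.793 ≈ 0.9130

0.652 ≤ PN ≤ 0.913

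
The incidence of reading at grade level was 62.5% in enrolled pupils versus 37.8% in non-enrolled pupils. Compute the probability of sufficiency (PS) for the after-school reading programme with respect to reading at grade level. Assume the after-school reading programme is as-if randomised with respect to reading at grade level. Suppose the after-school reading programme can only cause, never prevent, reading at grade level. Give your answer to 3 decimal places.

p₁ = 0.625, p₀ = 0.378.
Under exogeneity and monotonicity, PS = (p₁ − p₀) / (1 − p₀).
PS = (0.625 − 0.378) / (1 − 0.378) = 0.247 / 0.622 ≈ 0.3971

PS ≈ 0.397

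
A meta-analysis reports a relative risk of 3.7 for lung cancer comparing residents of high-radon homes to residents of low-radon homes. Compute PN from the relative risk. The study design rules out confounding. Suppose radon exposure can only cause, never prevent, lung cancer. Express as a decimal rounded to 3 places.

PN ≈ 0.730

Under exogeneity and monotonicity, PN = (RR − 1) / RR = 1 − 1/RR.
PN = (3.7 − 1) / 3.7 = 2.7 / 3.7 ≈ 0.7297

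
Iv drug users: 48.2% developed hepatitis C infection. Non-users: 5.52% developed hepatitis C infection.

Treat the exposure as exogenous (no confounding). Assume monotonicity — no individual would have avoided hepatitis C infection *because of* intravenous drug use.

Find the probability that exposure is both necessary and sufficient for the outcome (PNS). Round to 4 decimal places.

p₁ = 0.482, p₀ = 0.0552.
Under exogeneity and monotonicity, PNS = p₁ − p₀.
PNS = 0.482 − 0.0552 = 0.4268

PNS ≈ 0.4268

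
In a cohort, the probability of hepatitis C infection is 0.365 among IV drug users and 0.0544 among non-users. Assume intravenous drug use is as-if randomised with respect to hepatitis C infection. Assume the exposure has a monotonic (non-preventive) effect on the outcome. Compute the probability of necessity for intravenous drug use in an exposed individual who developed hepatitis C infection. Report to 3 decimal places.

Let p₁ = 0.365, p₀ = 0.0544.
Under exogeneity and monotonicity, PN = (p₁ − p₀) / p₁.
PN = (0.365 − 0.0544) / 0.365 = 0.3106 / 0.365 ≈ 0.8510

PN ≈ 0.851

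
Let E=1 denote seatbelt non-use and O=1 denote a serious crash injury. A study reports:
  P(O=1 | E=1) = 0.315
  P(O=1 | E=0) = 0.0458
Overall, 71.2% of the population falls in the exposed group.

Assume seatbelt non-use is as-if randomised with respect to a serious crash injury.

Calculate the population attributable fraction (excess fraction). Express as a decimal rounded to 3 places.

Let p₁ = 0.315, p₀ = 0.0458.
Overall risk P(Y=1) = π·p₁ + (1−π)·p₀ = 0.712×0.315 + 0.288×0.0458 = 0.23747.
Under exogeneity, PAF = [P(Y=1) − p₀] / P(Y=1).
PAF = (0.23747 − 0.0458) / 0.23747 ≈ 0.8071

PAF ≈ 0.807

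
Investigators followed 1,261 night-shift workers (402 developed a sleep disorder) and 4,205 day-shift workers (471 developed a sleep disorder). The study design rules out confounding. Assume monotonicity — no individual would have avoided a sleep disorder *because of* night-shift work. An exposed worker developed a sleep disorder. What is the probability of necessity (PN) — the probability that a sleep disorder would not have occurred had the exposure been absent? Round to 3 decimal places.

p₁ = P(outcome | exposed) = 402/1261 = 0.31879
p₀ = P(outcome | unexposed) = 471/4205 = 0.11201
Under exogeneity and monotonicity, PN = (p₁ − p₀) / p₁.
PN = (0.31879 − 0.11201) / 0.31879 = 0.20679 / 0.31879 ≈ 0.6486

PN ≈ 0.649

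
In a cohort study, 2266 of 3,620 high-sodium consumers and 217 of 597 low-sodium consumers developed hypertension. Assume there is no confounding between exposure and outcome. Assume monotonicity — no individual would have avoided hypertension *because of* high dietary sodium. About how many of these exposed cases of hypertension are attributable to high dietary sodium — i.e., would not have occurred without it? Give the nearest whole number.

p₁ = P(outcome | exposed) = 2266/3620 = 0.62597
p₀ = P(outcome | unexposed) = 217/597 = 0.36348
PN = (p₁ − p₀)/p₁ = (0.62597 − 0.36348) / 0.62597 ≈ 0.41932.
Attributable cases ≈ PN × (exposed cases) = 0.41932 × 2266 ≈ 950.19.

about 950 cases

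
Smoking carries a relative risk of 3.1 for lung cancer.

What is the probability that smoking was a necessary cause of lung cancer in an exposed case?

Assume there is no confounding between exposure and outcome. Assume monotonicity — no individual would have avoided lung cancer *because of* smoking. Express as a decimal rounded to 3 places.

PN ≈ 0.677

Under exogeneity and monotonicity, PN = (RR − 1) / RR = 1 − 1/RR.
PN = (3.1 − 1) / 3.1 = 2.1 / 3.1 ≈ 0.6774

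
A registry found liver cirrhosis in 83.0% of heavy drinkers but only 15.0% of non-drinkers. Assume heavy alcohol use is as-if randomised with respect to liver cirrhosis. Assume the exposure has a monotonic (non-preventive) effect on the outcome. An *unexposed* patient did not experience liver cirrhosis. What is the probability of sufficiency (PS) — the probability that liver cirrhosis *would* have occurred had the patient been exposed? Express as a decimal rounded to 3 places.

p₁ = 0.83, p₀ = 0.15.
Under exogeneity and monotonicity, PS = (p₁ − p₀) / (1 − p₀).
PS = (0.83 − 0.15) / (1 − 0.15) = 0.68 / 0.85 ≈ 0.8000

PS ≈ 0.800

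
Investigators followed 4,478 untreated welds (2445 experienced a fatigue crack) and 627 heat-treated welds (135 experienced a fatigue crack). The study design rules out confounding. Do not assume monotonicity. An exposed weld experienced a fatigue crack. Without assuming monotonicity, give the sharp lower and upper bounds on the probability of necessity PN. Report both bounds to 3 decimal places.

p₁ = P(outcome | exposed) = 2445/4478 = 0.546
p₀ = P(outcome | unexposed) = 135/627 = 0.21531
Under exogeneity alone the bounds on PN are max{0,(p₁−p₀)/p₁} ≤ PN ≤ min{1,(1−p₀)/p₁}.
  lower = (p₁ − p₀)/p₁ = 0.33069 / 0.546 ≈ 0.6057
  upper = min{1, (1 − p₀)/p₁} = 0.78469 / 0.546 ≈ 1.4372 → capped at 1

0.606 ≤ PN ≤ 1.000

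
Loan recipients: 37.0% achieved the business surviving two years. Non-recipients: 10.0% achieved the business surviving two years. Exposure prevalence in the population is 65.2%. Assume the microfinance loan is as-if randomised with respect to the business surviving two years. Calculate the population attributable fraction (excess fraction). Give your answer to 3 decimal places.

PAF ≈ 0.638

p₁ = 0.37, p₀ = 0.1.
Overall risk P(Y=1) = π·p₁ + (1−π)·p₀ = 0.652×0.37 + 0.348×0.1 = 0.27604.
Under exogeneity, PAF = [P(Y=1) − p₀] / P(Y=1).
PAF = (0.27604 − 0.1) / 0.27604 ≈ 0.6377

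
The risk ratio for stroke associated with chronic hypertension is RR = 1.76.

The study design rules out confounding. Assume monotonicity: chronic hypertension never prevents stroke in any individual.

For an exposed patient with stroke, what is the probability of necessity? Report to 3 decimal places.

PN ≈ 0.432

Under exogeneity and monotonicity, PN = (RR − 1) / RR = 1 − 1/RR.
PN = (1.76 − 1) / 1.76 = 0.76 / 1.76 ≈ 0.4318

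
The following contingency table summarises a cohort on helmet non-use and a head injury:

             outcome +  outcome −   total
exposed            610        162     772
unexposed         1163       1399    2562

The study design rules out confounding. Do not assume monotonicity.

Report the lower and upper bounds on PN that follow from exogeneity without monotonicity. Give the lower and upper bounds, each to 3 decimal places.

0.426 ≤ PN ≤ 0.691

p₁ = P(outcome | exposed) = 610/772 = 0.79016
p₀ = P(outcome | unexposed) = 1163/2562 = 0.45394
Under exogeneity alone the bounds on PN are max{0,(p₁−p₀)/p₁} ≤ PN ≤ min{1,(1−p₀)/p₁}.
  lower = (p₁ − p₀)/p₁ = 0.33621 / 0.79016 ≈ 0.4255
  upper = min{1, (1 − p₀)/p₁} = 0.54606 / 0.79016 ≈ 0.6911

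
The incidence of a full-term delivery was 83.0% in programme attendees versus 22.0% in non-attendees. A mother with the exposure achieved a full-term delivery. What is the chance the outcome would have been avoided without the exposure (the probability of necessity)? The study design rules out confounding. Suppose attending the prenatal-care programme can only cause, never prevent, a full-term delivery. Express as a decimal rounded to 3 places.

PN ≈ 0.735

p₁ = 0.83, p₀ = 0.22.
Under exogeneity and monotonicity, PN = (p₁ − p₀) / p₁.
PN = (0.83 − 0.22) / 0.83 = 0.61 / 0.83 ≈ 0.7349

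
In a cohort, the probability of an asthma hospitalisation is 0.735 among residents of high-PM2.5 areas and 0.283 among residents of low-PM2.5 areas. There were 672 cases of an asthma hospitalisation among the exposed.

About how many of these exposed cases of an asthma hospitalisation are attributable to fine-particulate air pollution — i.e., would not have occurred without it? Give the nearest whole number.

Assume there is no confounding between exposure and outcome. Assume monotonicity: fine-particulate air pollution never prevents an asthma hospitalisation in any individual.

Let p₁ = 0.735, p₀ = 0.283.
PN = (p₁ − p₀)/p₁ = (0.735 − 0.283) / 0.735 ≈ 0.61497.
Attributable cases ≈ PN × (exposed cases) = 0.61497 × 672 ≈ 413.26.

about 413 cases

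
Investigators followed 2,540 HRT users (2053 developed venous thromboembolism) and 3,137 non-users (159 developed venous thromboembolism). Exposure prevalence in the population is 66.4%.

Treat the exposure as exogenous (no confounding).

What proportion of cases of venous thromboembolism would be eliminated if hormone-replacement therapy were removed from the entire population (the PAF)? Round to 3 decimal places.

PAF ≈ 0.908

p₁ = P(outcome | exposed) = 2053/2540 = 0.80827
p₀ = P(outcome | unexposed) = 159/3137 = 0.050685
Overall risk P(Y=1) = π·p₁ + (1−π)·p₀ = 0.664×0.80827 + 0.336×0.050685 = 0.55372.
Under exogeneity, PAF = [P(Y=1) − p₀] / P(Y=1).
PAF = (0.55372 − 0.050685) / 0.55372 ≈ 0.9085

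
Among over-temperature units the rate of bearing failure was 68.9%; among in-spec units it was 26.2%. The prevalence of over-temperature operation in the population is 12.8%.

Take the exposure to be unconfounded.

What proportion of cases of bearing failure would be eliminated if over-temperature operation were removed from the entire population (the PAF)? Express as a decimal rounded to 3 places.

p₁ = 0.689, p₀ = 0.262.
Overall risk P(Y=1) = π·p₁ + (1−π)·p₀ = 0.128×0.689 + 0.872×0.262 = 0.31666.
Under exogeneity, PAF = [P(Y=1) − p₀] / P(Y=1).
PAF = (0.31666 − 0.262) / 0.31666 ≈ 0.1726

PAF ≈ 0.173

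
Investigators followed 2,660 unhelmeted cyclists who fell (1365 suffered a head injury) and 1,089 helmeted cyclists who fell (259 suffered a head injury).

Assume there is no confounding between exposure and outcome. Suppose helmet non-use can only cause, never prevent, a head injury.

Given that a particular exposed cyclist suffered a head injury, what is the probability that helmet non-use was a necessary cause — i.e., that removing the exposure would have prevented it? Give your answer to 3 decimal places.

p₁ = P(outcome | exposed) = 1365/2660 = 0.51316
p₀ = P(outcome | unexposed) = 259/1089 = 0.23783
Under exogeneity and monotonicity, PN = (p₁ − p₀) / p₁.
PN = (0.51316 − 0.23783) / 0.51316 = 0.27533 / 0.51316 ≈ 0.5365

PN ≈ 0.537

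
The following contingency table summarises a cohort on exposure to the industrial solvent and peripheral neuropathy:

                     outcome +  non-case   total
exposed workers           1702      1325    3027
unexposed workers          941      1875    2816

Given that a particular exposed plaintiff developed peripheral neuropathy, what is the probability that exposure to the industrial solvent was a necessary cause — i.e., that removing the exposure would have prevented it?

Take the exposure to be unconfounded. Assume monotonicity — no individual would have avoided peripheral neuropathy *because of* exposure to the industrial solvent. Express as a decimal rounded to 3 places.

p₁ = P(outcome | exposed) = 1702/3027 = 0.56227
p₀ = P(outcome | unexposed) = 941/2816 = 0.33416
Under exogeneity and monotonicity, PN = (p₁ − p₀)/p₁.
PN = (0.56227 − 0.33416) / 0.56227 ≈ 0.4057

PN ≈ 0.406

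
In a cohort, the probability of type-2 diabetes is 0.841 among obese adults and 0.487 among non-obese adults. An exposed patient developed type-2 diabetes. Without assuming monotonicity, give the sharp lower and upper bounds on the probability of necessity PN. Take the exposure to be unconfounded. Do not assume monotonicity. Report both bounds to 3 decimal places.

Let p₁ = 0.841, p₀ = 0.487.
Under exogeneity alone the bounds on PN are max{0,(p₁−p₀)/p₁} ≤ PN ≤ min{1,(1−p₀)/p₁}.
  lower = (p₁ − p₀)/p₁ = 0.354 / 0.841 ≈ 0.4209
  upper = min{1, (1 − p₀)/p₁} = 0.513 / 0.841 ≈ 0.6100

0.421 ≤ PN ≤ 0.610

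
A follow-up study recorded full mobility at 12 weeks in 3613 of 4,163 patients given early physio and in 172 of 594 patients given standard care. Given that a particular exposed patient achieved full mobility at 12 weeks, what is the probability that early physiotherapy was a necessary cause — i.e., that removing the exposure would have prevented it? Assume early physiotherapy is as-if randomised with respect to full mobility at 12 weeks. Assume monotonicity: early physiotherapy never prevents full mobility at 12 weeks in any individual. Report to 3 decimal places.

p₁ = P(outcome | exposed) = 3613/4163 = 0.86788
p₀ = P(outcome | unexposed) = 172/594 = 0.28956
Under exogeneity and monotonicity, PN = (p₁ − p₀) / p₁.
PN = (0.86788 − 0.28956) / 0.86788 = 0.57832 / 0.86788 ≈ 0.6664

PN ≈ 0.666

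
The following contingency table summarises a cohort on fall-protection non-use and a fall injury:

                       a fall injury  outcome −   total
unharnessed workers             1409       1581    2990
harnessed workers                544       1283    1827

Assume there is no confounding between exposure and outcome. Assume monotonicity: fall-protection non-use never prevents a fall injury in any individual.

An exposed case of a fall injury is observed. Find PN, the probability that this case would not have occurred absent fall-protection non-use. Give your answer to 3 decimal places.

PN ≈ 0.368

p₁ = P(outcome | exposed) = 1409/2990 = 0.47124
p₀ = P(outcome | unexposed) = 544/1827 = 0.29776
Under exogeneity and monotonicity, PN = (p₁ − p₀)/p₁.
PN = (0.47124 − 0.29776) / 0.47124 ≈ 0.3681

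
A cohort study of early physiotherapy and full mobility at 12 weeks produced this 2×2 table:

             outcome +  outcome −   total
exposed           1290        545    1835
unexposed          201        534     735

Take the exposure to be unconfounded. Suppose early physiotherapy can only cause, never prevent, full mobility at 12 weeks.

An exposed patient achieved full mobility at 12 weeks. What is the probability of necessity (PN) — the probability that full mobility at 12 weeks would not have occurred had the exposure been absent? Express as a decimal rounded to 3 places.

p₁ = P(outcome | exposed) = 1290/1835 = 0.703
p₀ = P(outcome | unexposed) = 201/735 = 0.27347
Under exogeneity and monotonicity, PN = (p₁ − p₀)/p₁.
PN = (0.703 − 0.27347) / 0.703 ≈ 0.6110

PN ≈ 0.611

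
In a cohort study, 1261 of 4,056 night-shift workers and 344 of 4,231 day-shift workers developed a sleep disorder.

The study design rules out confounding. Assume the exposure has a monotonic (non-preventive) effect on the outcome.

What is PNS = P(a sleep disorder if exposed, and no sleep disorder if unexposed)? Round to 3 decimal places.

PNS ≈ 0.230

p₁ = P(outcome | exposed) = 1261/4056 = 0.3109
p₀ = P(outcome | unexposed) = 344/4231 = 0.081305
Under exogeneity and monotonicity, PNS = p₁ − p₀.
PNS = 0.3109 − 0.081305 = 0.22959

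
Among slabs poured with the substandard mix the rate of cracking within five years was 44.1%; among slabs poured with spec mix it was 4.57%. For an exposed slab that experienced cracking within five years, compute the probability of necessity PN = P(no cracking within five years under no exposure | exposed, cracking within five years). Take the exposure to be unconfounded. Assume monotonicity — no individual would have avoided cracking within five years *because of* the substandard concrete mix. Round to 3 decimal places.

PN ≈ 0.896

p₁ = 0.441, p₀ = 0.0457.
Under exogeneity and monotonicity, PN = (p₁ − p₀) / p₁.
PN = (0.441 − 0.0457) / 0.441 = 0.3953 / 0.441 ≈ 0.8964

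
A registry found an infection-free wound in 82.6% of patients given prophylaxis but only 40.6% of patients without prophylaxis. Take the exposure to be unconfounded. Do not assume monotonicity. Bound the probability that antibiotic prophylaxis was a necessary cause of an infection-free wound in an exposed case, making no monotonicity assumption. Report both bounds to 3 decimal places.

0.508 ≤ PN ≤ 0.719

p₁ = 0.826, p₀ = 0.406.
Under exogeneity alone the bounds on PN are max{0,(p₁−p₀)/p₁} ≤ PN ≤ min{1,(1−p₀)/p₁}.
  lower = (p₁ − p₀)/p₁ = 0.42 / 0.826 ≈ 0.5085
  upper = min{1, (1 − p₀)/p₁} = 0.594 / 0.826 ≈ 0.7191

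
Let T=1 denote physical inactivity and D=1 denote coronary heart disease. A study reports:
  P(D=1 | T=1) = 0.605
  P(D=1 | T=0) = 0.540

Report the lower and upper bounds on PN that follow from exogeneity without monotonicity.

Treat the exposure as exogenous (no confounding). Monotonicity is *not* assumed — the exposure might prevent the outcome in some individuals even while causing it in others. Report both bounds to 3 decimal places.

Let p₁ = 0.605, p₀ = 0.54.
Under exogeneity alone the bounds on PN are max{0,(p₁−p₀)/p₁} ≤ PN ≤ min{1,(1−p₀)/p₁}.
  lower = (p₁ − p₀)/p₁ = 0.065 / 0.605 ≈ 0.1074
  upper = min{1, (1 − p₀)/p₁} = 0.46 / 0.605 ≈ 0.7603

0.107 ≤ PN ≤ 0.760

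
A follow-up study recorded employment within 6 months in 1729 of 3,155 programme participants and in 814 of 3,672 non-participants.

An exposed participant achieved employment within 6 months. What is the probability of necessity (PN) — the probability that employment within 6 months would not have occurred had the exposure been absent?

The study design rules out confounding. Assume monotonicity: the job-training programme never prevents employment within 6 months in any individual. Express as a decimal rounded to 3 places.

p₁ = P(outcome | exposed) = 1729/3155 = 0.54802
p₀ = P(outcome | unexposed) = 814/3672 = 0.22168
Under exogeneity and monotonicity, PN = (p₁ − p₀) / p₁.
PN = (0.54802 − 0.22168) / 0.54802 = 0.32634 / 0.54802 ≈ 0.5955

PN ≈ 0.595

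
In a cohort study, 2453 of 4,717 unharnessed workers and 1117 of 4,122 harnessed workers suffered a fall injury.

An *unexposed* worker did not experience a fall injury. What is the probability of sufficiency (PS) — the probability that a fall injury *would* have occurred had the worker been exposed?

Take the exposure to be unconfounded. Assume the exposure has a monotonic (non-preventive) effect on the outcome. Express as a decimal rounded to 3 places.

p₁ = P(outcome | exposed) = 2453/4717 = 0.52003
p₀ = P(outcome | unexposed) = 1117/4122 = 0.27098
Under exogeneity and monotonicity, PS = (p₁ − p₀) / (1 − p₀).
PS = (0.52003 − 0.27098) / (1 − 0.27098) = 0.24905 / 0.72902 ≈ 0.3416

PS ≈ 0.342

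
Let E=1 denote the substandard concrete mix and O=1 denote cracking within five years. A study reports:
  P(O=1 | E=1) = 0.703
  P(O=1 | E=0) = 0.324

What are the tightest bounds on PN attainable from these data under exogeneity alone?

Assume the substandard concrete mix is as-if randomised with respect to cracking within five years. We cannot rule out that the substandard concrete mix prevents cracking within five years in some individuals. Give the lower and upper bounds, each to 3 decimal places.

Let p₁ = 0.703, p₀ = 0.324.
Under exogeneity alone the bounds on PN are max{0,(p₁−p₀)/p₁} ≤ PN ≤ min{1,(1−p₀)/p₁}.
  lower = (p₁ − p₀)/p₁ = 0.379 / 0.703 ≈ 0.5391
  upper = min{1, (1 − p₀)/p₁} = 0.676 / 0.703 ≈ 0.9616

0.539 ≤ PN ≤ 0.962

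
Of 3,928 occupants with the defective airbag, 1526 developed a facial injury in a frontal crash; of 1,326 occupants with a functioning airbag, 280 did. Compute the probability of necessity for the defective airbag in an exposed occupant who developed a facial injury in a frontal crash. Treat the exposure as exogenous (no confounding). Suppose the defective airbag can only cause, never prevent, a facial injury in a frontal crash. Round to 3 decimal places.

p₁ = P(outcome | exposed) = 1526/3928 = 0.38849
p₀ = P(outcome | unexposed) = 280/1326 = 0.21116
Under exogeneity and monotonicity, PN = (p₁ − p₀) / p₁.
PN = (0.38849 − 0.21116) / 0.38849 = 0.17733 / 0.38849 ≈ 0.4565

PN ≈ 0.456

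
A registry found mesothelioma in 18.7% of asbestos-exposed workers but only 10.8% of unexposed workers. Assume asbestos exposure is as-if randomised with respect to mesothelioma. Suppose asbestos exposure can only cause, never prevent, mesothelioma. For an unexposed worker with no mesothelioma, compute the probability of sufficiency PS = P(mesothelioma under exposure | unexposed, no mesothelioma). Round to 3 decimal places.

p₁ = 0.187, p₀ = 0.108.
Under exogeneity and monotonicity, PS = (p₁ − p₀) / (1 − p₀).
PS = (0.187 − 0.108) / (1 − 0.108) = 0.079 / 0.892 ≈ 0.0886

PS ≈ 0.089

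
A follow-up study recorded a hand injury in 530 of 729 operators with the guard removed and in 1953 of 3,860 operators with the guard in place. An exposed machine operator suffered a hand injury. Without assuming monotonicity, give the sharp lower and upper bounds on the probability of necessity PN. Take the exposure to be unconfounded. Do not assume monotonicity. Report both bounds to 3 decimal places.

0.304 ≤ PN ≤ 0.680

p₁ = P(outcome | exposed) = 530/729 = 0.72702
p₀ = P(outcome | unexposed) = 1953/3860 = 0.50596
Under exogeneity alone the bounds on PN are max{0,(p₁−p₀)/p₁} ≤ PN ≤ min{1,(1−p₀)/p₁}.
  lower = (p₁ − p₀)/p₁ = 0.22106 / 0.72702 ≈ 0.3041
  upper = min{1, (1 − p₀)/p₁} = 0.49404 / 0.72702 ≈ 0.6795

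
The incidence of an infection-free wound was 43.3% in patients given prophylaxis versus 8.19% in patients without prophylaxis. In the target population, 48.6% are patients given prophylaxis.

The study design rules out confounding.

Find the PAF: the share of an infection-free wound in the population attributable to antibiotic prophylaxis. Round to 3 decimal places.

p₁ = 0.433, p₀ = 0.0819.
Overall risk P(Y=1) = π·p₁ + (1−π)·p₀ = 0.486×0.433 + 0.514×0.0819 = 0.25253.
Under exogeneity, PAF = [P(Y=1) − p₀] / P(Y=1).
PAF = (0.25253 − 0.0819) / 0.25253 ≈ 0.6757

PAF ≈ 0.676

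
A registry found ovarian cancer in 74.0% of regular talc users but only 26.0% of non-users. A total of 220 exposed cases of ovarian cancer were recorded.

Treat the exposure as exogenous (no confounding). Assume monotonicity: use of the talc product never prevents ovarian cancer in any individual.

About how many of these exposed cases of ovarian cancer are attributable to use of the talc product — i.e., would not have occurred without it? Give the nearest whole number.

p₁ = 0.74, p₀ = 0.26.
PN = (p₁ − p₀)/p₁ = (0.74 − 0.26) / 0.74 ≈ 0.64865.
Attributable cases ≈ PN × (exposed cases) = 0.64865 × 220 ≈ 142.70.

about 143 cases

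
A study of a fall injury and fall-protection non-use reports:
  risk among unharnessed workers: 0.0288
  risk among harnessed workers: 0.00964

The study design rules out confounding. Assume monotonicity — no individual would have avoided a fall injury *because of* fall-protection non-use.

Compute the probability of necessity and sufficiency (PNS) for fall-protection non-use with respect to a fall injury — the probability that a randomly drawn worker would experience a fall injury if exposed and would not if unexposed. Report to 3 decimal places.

Let p₁ = 0.0288, p₀ = 0.00964.
Under exogeneity and monotonicity, PNS = p₁ − p₀.
PNS = 0.0288 − 0.00964 = 0.01916

PNS ≈ 0.019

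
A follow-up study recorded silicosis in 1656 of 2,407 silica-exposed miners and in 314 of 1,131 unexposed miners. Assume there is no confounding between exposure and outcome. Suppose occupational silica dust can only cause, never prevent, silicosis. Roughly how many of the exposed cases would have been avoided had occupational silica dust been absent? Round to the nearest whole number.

about 988 cases

p₁ = P(outcome | exposed) = 1656/2407 = 0.68799
p₀ = P(outcome | unexposed) = 314/1131 = 0.27763
PN = (p₁ − p₀)/p₁ = (0.68799 − 0.27763) / 0.68799 ≈ 0.59646.
Attributable cases ≈ PN × (exposed cases) = 0.59646 × 1656 ≈ 987.74.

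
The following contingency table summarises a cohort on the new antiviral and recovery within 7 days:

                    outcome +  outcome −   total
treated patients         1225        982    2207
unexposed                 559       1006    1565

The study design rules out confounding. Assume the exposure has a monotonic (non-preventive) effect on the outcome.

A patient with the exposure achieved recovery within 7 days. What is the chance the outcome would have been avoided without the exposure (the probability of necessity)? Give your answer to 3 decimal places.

p₁ = P(outcome | exposed) = 1225/2207 = 0.55505
p₀ = P(outcome | unexposed) = 559/1565 = 0.35719
Under exogeneity and monotonicity, PN = (p₁ − p₀) / p₁.
PN = (0.55505 − 0.35719) / 0.55505 = 0.19786 / 0.55505 ≈ 0.3565

PN ≈ 0.356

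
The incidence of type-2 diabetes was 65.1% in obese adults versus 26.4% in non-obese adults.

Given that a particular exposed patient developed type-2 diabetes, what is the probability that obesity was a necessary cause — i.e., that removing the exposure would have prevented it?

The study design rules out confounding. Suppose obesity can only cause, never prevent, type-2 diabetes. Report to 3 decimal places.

p₁ = 0.651, p₀ = 0.264.
Under exogeneity and monotonicity, PN = (p₁ − p₀) / p₁.
PN = (0.651 − 0.264) / 0.651 = 0.387 / 0.651 ≈ 0.5945

PN ≈ 0.594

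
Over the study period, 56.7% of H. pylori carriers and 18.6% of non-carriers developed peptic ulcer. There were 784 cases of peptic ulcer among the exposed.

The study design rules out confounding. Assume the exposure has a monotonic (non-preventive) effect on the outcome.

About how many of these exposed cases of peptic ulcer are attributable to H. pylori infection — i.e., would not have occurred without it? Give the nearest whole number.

about 527 cases

p₁ = 0.567, p₀ = 0.186.
PN = (p₁ − p₀)/p₁ = (0.567 − 0.186) / 0.567 ≈ 0.67196.
Attributable cases ≈ PN × (exposed cases) = 0.67196 × 784 ≈ 526.81.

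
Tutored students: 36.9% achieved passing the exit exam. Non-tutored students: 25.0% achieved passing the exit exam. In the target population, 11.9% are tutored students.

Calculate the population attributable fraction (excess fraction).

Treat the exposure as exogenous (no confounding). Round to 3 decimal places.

p₁ = 0.369, p₀ = 0.25.
Overall risk P(Y=1) = π·p₁ + (1−π)·p₀ = 0.119×0.369 + 0.881×0.25 = 0.26416.
Under exogeneity, PAF = [P(Y=1) − p₀] / P(Y=1).
PAF = (0.26416 − 0.25) / 0.26416 ≈ 0.0536

PAF ≈ 0.054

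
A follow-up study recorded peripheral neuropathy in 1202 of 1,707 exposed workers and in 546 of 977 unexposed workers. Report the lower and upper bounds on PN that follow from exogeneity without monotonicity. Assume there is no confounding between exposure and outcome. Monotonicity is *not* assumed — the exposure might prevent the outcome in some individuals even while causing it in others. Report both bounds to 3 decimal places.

p₁ = P(outcome | exposed) = 1202/1707 = 0.70416
p₀ = P(outcome | unexposed) = 546/977 = 0.55885
Under exogeneity alone the bounds on PN are max{0,(p₁−p₀)/p₁} ≤ PN ≤ min{1,(1−p₀)/p₁}.
  lower = (p₁ − p₀)/p₁ = 0.14531 / 0.70416 ≈ 0.2064
  upper = min{1, (1 − p₀)/p₁} = 0.44115 / 0.70416 ≈ 0.6265

0.206 ≤ PN ≤ 0.626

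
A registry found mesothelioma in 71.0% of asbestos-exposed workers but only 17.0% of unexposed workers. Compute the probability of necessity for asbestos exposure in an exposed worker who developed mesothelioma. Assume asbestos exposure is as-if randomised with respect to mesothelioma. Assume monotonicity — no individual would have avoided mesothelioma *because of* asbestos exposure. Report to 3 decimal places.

p₁ = 0.71, p₀ = 0.17.
Under exogeneity and monotonicity, PN = (p₁ − p₀) / p₁.
PN = (0.71 − 0.17) / 0.71 = 0.54 / 0.71 ≈ 0.7606

PN ≈ 0.761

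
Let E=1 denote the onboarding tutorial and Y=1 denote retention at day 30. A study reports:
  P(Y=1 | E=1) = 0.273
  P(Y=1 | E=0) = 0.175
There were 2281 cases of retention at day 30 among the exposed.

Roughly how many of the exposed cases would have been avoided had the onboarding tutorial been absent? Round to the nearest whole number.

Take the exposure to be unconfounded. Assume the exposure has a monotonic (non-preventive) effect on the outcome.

about 819 cases

Let p₁ = 0.273, p₀ = 0.175.
PN = (p₁ − p₀)/p₁ = (0.273 − 0.175) / 0.273 ≈ 0.35897.
Attributable cases ≈ PN × (exposed cases) = 0.35897 × 2281 ≈ 818.82.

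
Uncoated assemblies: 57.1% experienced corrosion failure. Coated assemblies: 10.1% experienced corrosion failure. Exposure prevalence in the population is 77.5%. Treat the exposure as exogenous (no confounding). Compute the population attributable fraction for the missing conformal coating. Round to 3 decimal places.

p₁ = 0.571, p₀ = 0.101.
Overall risk P(Y=1) = π·p₁ + (1−π)·p₀ = 0.775×0.571 + 0.225×0.101 = 0.46525.
Under exogeneity, PAF = [P(Y=1) − p₀] / P(Y=1).
PAF = (0.46525 − 0.101) / 0.46525 ≈ 0.7829

PAF ≈ 0.783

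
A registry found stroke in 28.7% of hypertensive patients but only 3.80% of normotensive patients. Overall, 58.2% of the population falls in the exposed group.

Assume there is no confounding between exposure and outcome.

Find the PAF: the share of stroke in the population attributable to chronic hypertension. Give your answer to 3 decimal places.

PAF ≈ 0.792

p₁ = 0.287, p₀ = 0.038.
Overall risk P(Y=1) = π·p₁ + (1−π)·p₀ = 0.582×0.287 + 0.418×0.038 = 0.18292.
Under exogeneity, PAF = [P(Y=1) − p₀] / P(Y=1).
PAF = (0.18292 − 0.038) / 0.18292 ≈ 0.7923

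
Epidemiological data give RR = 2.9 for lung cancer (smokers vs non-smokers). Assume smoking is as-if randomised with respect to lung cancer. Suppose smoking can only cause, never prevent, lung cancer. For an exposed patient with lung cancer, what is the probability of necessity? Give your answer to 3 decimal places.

Under exogeneity and monotonicity, PN = (RR − 1) / RR = 1 − 1/RR.
PN = (2.9 − 1) / 2.9 = 1.9 / 2.9 ≈ 0.6552

PN ≈ 0.655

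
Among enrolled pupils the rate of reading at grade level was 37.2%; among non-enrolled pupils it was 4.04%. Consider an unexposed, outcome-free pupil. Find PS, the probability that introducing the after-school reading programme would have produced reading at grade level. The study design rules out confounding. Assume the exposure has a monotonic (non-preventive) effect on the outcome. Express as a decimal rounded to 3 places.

p₁ = 0.372, p₀ = 0.0404.
Under exogeneity and monotonicity, PS = (p₁ − p₀) / (1 − p₀).
PS = (0.372 − 0.0404) / (1 − 0.0404) = 0.3316 / 0.9596 ≈ 0.3456

PS ≈ 0.346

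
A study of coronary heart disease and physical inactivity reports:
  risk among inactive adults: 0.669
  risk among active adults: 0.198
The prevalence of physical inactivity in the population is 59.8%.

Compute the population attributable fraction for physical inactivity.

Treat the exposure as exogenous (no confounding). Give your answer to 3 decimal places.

PAF ≈ 0.587

Let p₁ = 0.669, p₀ = 0.198.
Overall risk P(Y=1) = π·p₁ + (1−π)·p₀ = 0.598×0.669 + 0.402×0.198 = 0.47966.
Under exogeneity, PAF = [P(Y=1) − p₀] / P(Y=1).
PAF = (0.47966 − 0.198) / 0.47966 ≈ 0.5872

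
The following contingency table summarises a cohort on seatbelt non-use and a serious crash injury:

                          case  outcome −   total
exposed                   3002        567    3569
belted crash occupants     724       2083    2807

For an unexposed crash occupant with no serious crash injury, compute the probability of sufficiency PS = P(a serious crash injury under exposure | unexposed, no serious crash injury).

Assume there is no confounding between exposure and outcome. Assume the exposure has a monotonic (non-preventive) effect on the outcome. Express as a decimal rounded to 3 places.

PS ≈ 0.786

p₁ = P(outcome | exposed) = 3002/3569 = 0.84113
p₀ = P(outcome | unexposed) = 724/2807 = 0.25793
Under exogeneity and monotonicity, PS = (p₁ − p₀) / (1 − p₀).
PS = (0.84113 − 0.25793) / (1 − 0.25793) = 0.58321 / 0.74207 ≈ 0.7859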